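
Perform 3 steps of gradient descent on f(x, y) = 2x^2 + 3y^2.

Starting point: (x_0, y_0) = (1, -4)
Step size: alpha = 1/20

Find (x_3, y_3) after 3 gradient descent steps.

f(x,y) = 2x^2 + 3y^2
grad_x = 4x + 0y, grad_y = 6y + 0x
Step 1: grad = (4, -24), (4/5, -14/5)
Step 2: grad = (16/5, -84/5), (16/25, -49/25)
Step 3: grad = (64/25, -294/25), (64/125, -343/250)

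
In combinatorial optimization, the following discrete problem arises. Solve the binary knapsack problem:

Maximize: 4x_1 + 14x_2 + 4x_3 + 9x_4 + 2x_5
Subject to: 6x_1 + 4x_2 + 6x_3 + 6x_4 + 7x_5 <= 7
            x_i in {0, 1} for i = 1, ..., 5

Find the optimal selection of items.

Items: item 1 (v=4, w=6), item 2 (v=14, w=4), item 3 (v=4, w=6), item 4 (v=9, w=6), item 5 (v=2, w=7)
Capacity: 7
Checking all 32 subsets (w = total weight, v = total value):
  {}: w = 0, v = 0
  {1}: w = 6, v = 4
  {2}: w = 4, v = 14
  {3}: w = 6, v = 4
  {4}: w = 6, v = 9
  {5}: w = 7, v = 2
  {1, 2}: w = 10 > 7, infeasible
  {1, 3}: w = 12 > 7, infeasible
  {1, 4}: w = 12 > 7, infeasible
  {1, 5}: w = 13 > 7, infeasible
  {2, 3}: w = 10 > 7, infeasible
  {2, 4}: w = 10 > 7, infeasible
  {2, 5}: w = 11 > 7, infeasible
  {3, 4}: w = 12 > 7, infeasible
  {3, 5}: w = 13 > 7, infeasible
  {4, 5}: w = 13 > 7, infeasible
  {1, 2, 3}: w = 16 > 7, infeasible
  {1, 2, 4}: w = 16 > 7, infeasible
  {1, 2, 5}: w = 17 > 7, infeasible
  {1, 3, 4}: w = 18 > 7, infeasible
  {1, 3, 5}: w = 19 > 7, infeasible
  {1, 4, 5}: w = 19 > 7, infeasible
  {2, 3, 4}: w = 16 > 7, infeasible
  {2, 3, 5}: w = 17 > 7, infeasible
  {2, 4, 5}: w = 17 > 7, infeasible
  {3, 4, 5}: w = 19 > 7, infeasible
  {1, 2, 3, 4}: w = 22 > 7, infeasible
  {1, 2, 3, 5}: w = 23 > 7, infeasible
  {1, 2, 4, 5}: w = 23 > 7, infeasible
  {1, 3, 4, 5}: w = 25 > 7, infeasible
  {2, 3, 4, 5}: w = 23 > 7, infeasible
  {1, 2, 3, 4, 5}: w = 29 > 7, infeasible
Best feasible subset: items [2]
Total weight: 4 <= 7, total value: 14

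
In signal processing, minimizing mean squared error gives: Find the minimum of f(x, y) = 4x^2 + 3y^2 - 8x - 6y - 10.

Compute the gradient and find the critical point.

f(x,y) = 4x^2 + 3y^2 - 8x - 6y - 10
df/dx = 8x + (-8) = 0  =>  x = 1
df/dy = 6y + (-6) = 0  =>  y = 1
f(1, 1) = 4*(1)^2 + 3*(1)^2 + -8*(1) + -6*(1) + -10 = -17
Hessian is diagonal with entries 8, 6 > 0, so this is a minimum.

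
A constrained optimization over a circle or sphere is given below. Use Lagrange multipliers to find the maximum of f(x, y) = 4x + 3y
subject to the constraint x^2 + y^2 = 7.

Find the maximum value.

Set up Lagrange conditions: grad f = lambda * grad g
  4 = 2*lambda*x
  3 = 2*lambda*y
From these: x/y = 4/3, so x = 4t, y = 3t for some t.
Substitute into constraint: (4t)^2 + (3t)^2 = 7
  t^2 * 25 = 7
  t = sqrt(7/25)
Maximum = 4*x + 3*y = (4^2 + 3^2)*t = 25 * sqrt(7/25) = sqrt(175)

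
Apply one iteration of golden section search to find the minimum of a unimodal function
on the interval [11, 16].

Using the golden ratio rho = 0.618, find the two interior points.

Golden section search on [11, 16].
Golden ratio rho = 0.618 (approx).
Interior points:
  x_1 = 11 + (1-0.618)*5 = 12.9100
  x_2 = 11 + 0.618*5 = 14.0900
Compare f(x_1) and f(x_2) to determine which subinterval to keep.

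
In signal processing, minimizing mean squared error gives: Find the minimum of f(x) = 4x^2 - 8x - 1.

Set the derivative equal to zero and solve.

f(x) = 4x^2 - 8x - 1
f'(x) = 8x + (-8) = 0
x = 8/8 = 1
f(1) = -5
Since f''(x) = 8 > 0, this is a minimum.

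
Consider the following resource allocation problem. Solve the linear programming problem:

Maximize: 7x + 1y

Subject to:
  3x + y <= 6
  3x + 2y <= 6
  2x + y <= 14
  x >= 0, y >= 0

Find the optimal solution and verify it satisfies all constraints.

Feasible vertices: (0, 0), (0, 3), (2, 0)
Objective 7x + 1y at each vertex:
  (0, 0): 0
  (0, 3): 3
  (2, 0): 14
Maximum is 14 at (2, 0).
Verify constraints at (x, y) = (2, 0):
  3*2 + 1*0 = 6 <= 6 (active)
  3*2 + 2*0 = 6 <= 6 (active)
  2*2 + 1*0 = 4 <= 14
  x = 2 >= 0, y = 0 >= 0. All constraints satisfied.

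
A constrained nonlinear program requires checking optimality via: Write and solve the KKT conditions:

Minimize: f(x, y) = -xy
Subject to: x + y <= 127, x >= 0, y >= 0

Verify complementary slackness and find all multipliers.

Problem: min -xy s.t. x + y <= 127 (multiplier lambda), x >= 0 (mu_x), y >= 0 (mu_y)
KKT stationarity: -y + lambda - mu_x = 0, -x + lambda - mu_y = 0, with lambda, mu_x, mu_y >= 0
Complementary slackness: lambda*(x + y - 127) = 0, mu_x*x = 0, mu_y*y = 0
If lambda = 0: y = -mu_x <= 0 and x = -mu_y <= 0 force x = y = 0 with f = 0; but x = y = 127/2 is feasible with f = -16129/4 < 0, so this is not the minimum. Hence lambda > 0 and x + y = 127.
Try x > 0, y > 0 (so mu_x = mu_y = 0): y = lambda, x = lambda => x = y = lambda
x + y = 127 => 2*lambda = 127 => lambda = 127/2
x* = y* = 127/2 > 0, consistent with mu_x = mu_y = 0.
(Any feasible point with x = 0 or y = 0 has f = 0 > -16129/4, so the minimum is not on those boundaries.)
min(-xy) = -16129/4 (i.e. max xy = 16129/4)
Multipliers: lambda = 127/2, mu_x = 0, mu_y = 0
Complementary slackness: lambda*(x + y - 127) = 127/2*(127/2 + 127/2 - 127) = 0, mu_x*x = 0*127/2 = 0, mu_y*y = 0*127/2 = 0. Satisfied.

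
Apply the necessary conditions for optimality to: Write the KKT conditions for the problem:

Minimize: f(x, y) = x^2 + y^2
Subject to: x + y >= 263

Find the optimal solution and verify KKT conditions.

KKT conditions for min x^2 + y^2 s.t. x + y >= 263:
Stationarity: 2x = mu, 2y = mu
So x = y = mu/2.
Complementary slackness: mu*(x + y - 263) = 0
Primal feasibility: x + y >= 263; dual feasibility: mu >= 0
If mu = 0 then x = y = 0, but 0 + 0 < 263 is infeasible, so the constraint is active.
Constraint active: x + y = 2*(mu/2) = 263 => mu = 263
x = y = 263/2, f = 69169/2
Verify: stationarity 2*(263/2) = 263 = mu; primal 263/2 + 263/2 = 263 >= 263; dual mu = 263 >= 0; complementary slackness 263*(263 - 263) = 0. All KKT conditions hold.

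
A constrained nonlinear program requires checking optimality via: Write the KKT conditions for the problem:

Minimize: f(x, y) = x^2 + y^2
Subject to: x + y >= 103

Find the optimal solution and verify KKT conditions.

KKT conditions for min x^2 + y^2 s.t. x + y >= 103:
Stationarity: 2x = mu, 2y = mu
So x = y = mu/2.
Complementary slackness: mu*(x + y - 103) = 0
Primal feasibility: x + y >= 103; dual feasibility: mu >= 0
If mu = 0 then x = y = 0, but 0 + 0 < 103 is infeasible, so the constraint is active.
Constraint active: x + y = 2*(mu/2) = 103 => mu = 103
x = y = 103/2, f = 10609/2
Verify: stationarity 2*(103/2) = 103 = mu; primal 103/2 + 103/2 = 103 >= 103; dual mu = 103 >= 0; complementary slackness 103*(103 - 103) = 0. All KKT conditions hold.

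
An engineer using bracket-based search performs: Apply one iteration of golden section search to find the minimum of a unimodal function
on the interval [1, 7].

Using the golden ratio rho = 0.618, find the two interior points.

Golden section search on [1, 7].
Golden ratio rho = 0.618 (approx).
Interior points:
  x_1 = 1 + (1-0.618)*6 = 3.2920
  x_2 = 1 + 0.618*6 = 4.7080
Compare f(x_1) and f(x_2) to determine which subinterval to keep.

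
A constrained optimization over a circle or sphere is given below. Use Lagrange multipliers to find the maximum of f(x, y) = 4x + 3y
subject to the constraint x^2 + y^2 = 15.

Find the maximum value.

Set up Lagrange conditions: grad f = lambda * grad g
  4 = 2*lambda*x
  3 = 2*lambda*y
From these: x/y = 4/3, so x = 4t, y = 3t for some t.
Substitute into constraint: (4t)^2 + (3t)^2 = 15
  t^2 * 25 = 15
  t = sqrt(15/25)
Maximum = 4*x + 3*y = (4^2 + 3^2)*t = 25 * sqrt(15/25) = sqrt(375)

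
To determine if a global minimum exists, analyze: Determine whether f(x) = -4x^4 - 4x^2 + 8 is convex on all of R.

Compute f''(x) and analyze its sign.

f(x) = -4x^4 - 4x^2 + 8
f'(x) = -16x^3 + -8x
f''(x) = -48x^2 + -8
f''(x) = -48x^2 + -8 <= -8 < 0 for all x
Therefore, f is concave on R.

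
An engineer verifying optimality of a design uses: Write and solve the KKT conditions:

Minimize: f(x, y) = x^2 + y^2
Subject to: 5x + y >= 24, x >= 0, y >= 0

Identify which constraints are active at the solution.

KKT conditions for min x^2 + y^2 s.t. 5x + 1y >= 24, x >= 0, y >= 0:
Stationarity: 2x = mu*5 + mu_x, 2y = mu*1 + mu_y, with mu, mu_x, mu_y >= 0
Complementary slackness: mu*(5x + y - 24) = 0, mu_x*x = 0, mu_y*y = 0
(0, 0) is infeasible (5*0 + 1*0 < 24), so if mu = 0 stationarity would force x = mu_x/2 >= 0, y = mu_y/2 >= 0 with mu_x*x = mu_y*y = 0, i.e. x = y = 0: contradiction. Hence mu > 0 and 5x + y = 24 is active.
Try x > 0, y > 0 (so mu_x = mu_y = 0): x = 5*mu/2, y = 1*mu/2
Substitute: 5*(5*mu/2) + 1*(1*mu/2) = 24
  mu*26/2 = 24 => mu = 24/13
x* = 60/13 > 0, y* = 12/13 > 0, consistent with mu_x = mu_y = 0.
f is convex and the constraints are linear, so this KKT point is the global minimum.
f* = 288/13
Active constraints: 5x + y >= 24 (holds with equality, mu = 24/13 > 0); x >= 0 and y >= 0 are inactive (mu_x = mu_y = 0).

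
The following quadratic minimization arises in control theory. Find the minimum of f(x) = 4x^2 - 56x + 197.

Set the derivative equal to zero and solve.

f(x) = 4x^2 - 56x + 197
f'(x) = 8x + (-56) = 0
x = 56/8 = 7
f(7) = 1
Since f''(x) = 8 > 0, this is a minimum.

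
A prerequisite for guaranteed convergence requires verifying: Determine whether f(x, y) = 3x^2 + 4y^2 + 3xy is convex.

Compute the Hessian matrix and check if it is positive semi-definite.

f(x,y) = 3x^2 + 4y^2 + 3xy
Hessian H = [[6, 3], [3, 8]]
trace(H) = 14, det(H) = 39
Eigenvalues: (14 +/- sqrt(40)) / 2 = 10.16, 3.838
Since both eigenvalues > 0, f is convex.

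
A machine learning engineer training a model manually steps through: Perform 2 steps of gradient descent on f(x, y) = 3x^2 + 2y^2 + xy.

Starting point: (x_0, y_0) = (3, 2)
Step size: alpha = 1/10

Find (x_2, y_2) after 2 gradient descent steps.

f(x,y) = 3x^2 + 2y^2 + xy
grad_x = 6x + 1y, grad_y = 4y + 1x
Step 1: grad = (20, 11), (1, 9/10)
Step 2: grad = (69/10, 23/5), (31/100, 11/25)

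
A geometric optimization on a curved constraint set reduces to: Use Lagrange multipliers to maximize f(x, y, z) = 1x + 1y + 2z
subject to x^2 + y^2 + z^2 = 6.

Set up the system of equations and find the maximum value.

Lagrange conditions: 1 = 2*lambda*x, 1 = 2*lambda*y, 2 = 2*lambda*z
So x:1 = y:1 = z:2, i.e. x = 1t, y = 1t, z = 2t
Constraint: t^2*(1^2 + 1^2 + 2^2) = 6
  t^2 * 6 = 6  =>  t = sqrt(1)
Maximum = 1*1t + 1*1t + 2*2t = 6*sqrt(1) = 6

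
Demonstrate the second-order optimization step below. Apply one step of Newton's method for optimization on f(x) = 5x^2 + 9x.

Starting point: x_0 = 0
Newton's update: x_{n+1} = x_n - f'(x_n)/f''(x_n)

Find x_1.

f(x) = 5x^2 + 9x
f'(x) = 10x + (9), f''(x) = 10
Newton step: x_1 = x_0 - f'(x_0)/f''(x_0)
f'(0) = 9
x_1 = 0 - 9/10 = -9/10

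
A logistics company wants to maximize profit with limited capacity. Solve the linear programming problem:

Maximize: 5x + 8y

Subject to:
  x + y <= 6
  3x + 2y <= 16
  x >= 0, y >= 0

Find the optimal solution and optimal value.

Feasible vertices: (0, 0), (0, 6), (4, 2), (16/3, 0)
Objective 5x + 8y at each:
  (0, 0): 0
  (0, 6): 48
  (4, 2): 36
  (16/3, 0): 80/3
Maximum is 48 at (0, 6).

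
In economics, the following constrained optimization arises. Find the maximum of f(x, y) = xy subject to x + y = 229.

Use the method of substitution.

Substitute y = 229 - x into f(x,y) = xy:
g(x) = x(229 - x) = 229x - x^2
g'(x) = 229 - 2x = 0  =>  x = 229/2
y = 229 - 229/2 = 229/2
Maximum value = (229/2) * (229/2) = 52441/4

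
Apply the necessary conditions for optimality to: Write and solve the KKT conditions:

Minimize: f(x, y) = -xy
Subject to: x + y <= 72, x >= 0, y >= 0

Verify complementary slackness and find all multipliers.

Problem: min -xy s.t. x + y <= 72 (multiplier lambda), x >= 0 (mu_x), y >= 0 (mu_y)
KKT stationarity: -y + lambda - mu_x = 0, -x + lambda - mu_y = 0, with lambda, mu_x, mu_y >= 0
Complementary slackness: lambda*(x + y - 72) = 0, mu_x*x = 0, mu_y*y = 0
If lambda = 0: y = -mu_x <= 0 and x = -mu_y <= 0 force x = y = 0 with f = 0; but x = y = 36 is feasible with f = -1296 < 0, so this is not the minimum. Hence lambda > 0 and x + y = 72.
Try x > 0, y > 0 (so mu_x = mu_y = 0): y = lambda, x = lambda => x = y = lambda
x + y = 72 => 2*lambda = 72 => lambda = 36
x* = y* = 36 > 0, consistent with mu_x = mu_y = 0.
(Any feasible point with x = 0 or y = 0 has f = 0 > -1296, so the minimum is not on those boundaries.)
min(-xy) = -1296 (i.e. max xy = 1296)
Multipliers: lambda = 36, mu_x = 0, mu_y = 0
Complementary slackness: lambda*(x + y - 72) = 36*(36 + 36 - 72) = 0, mu_x*x = 0*36 = 0, mu_y*y = 0*36 = 0. Satisfied.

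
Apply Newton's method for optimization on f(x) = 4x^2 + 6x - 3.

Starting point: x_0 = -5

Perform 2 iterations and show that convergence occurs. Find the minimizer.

f(x) = 4x^2 + 6x - 3, f'(x) = 8x + (6), f''(x) = 8
Step 1: f'(-5) = -34, x_1 = -5 - -34/8 = -3/4
Step 2: f'(-3/4) = 0, x_2 = -3/4 (converged)
Newton's method converges in 1 step for quadratics.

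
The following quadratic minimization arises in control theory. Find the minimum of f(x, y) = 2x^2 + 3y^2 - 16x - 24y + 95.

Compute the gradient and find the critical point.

f(x,y) = 2x^2 + 3y^2 - 16x - 24y + 95
df/dx = 4x + (-16) = 0  =>  x = 4
df/dy = 6y + (-24) = 0  =>  y = 4
f(4, 4) = 2*(4)^2 + 3*(4)^2 + -16*(4) + -24*(4) + 95 = 15
Hessian is diagonal with entries 4, 6 > 0, so this is a minimum.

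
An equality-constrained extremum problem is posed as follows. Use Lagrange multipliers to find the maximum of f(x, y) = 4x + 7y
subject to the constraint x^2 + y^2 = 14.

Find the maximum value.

Set up Lagrange conditions: grad f = lambda * grad g
  4 = 2*lambda*x
  7 = 2*lambda*y
From these: x/y = 4/7, so x = 4t, y = 7t for some t.
Substitute into constraint: (4t)^2 + (7t)^2 = 14
  t^2 * 65 = 14
  t = sqrt(14/65)
Maximum = 4*x + 7*y = (4^2 + 7^2)*t = 65 * sqrt(14/65) = sqrt(910)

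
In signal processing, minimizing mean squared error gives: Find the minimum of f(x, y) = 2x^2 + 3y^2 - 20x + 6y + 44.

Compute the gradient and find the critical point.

f(x,y) = 2x^2 + 3y^2 - 20x + 6y + 44
df/dx = 4x + (-20) = 0  =>  x = 5
df/dy = 6y + (6) = 0  =>  y = -1
f(5, -1) = 2*(5)^2 + 3*(-1)^2 + -20*(5) + 6*(-1) + 44 = -9
Hessian is diagonal with entries 4, 6 > 0, so this is a minimum.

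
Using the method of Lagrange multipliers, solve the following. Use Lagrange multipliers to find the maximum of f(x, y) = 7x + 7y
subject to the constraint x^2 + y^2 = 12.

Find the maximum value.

Set up Lagrange conditions: grad f = lambda * grad g
  7 = 2*lambda*x
  7 = 2*lambda*y
From these: x/y = 7/7, so x = 7t, y = 7t for some t.
Substitute into constraint: (7t)^2 + (7t)^2 = 12
  t^2 * 98 = 12
  t = sqrt(12/98)
Maximum = 7*x + 7*y = (7^2 + 7^2)*t = 98 * sqrt(12/98) = sqrt(1176)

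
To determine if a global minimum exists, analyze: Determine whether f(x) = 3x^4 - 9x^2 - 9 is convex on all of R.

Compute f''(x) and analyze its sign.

f(x) = 3x^4 - 9x^2 - 9
f'(x) = 12x^3 + -18x
f''(x) = 36x^2 + -18
f''(0) = -18 < 0, so not convex near x = 0
Therefore, f is not globally convex on R.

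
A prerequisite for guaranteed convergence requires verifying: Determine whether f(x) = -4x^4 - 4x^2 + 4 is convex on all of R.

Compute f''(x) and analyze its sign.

f(x) = -4x^4 - 4x^2 + 4
f'(x) = -16x^3 + -8x
f''(x) = -48x^2 + -8
f''(x) = -48x^2 + -8 <= -8 < 0 for all x
Therefore, f is concave on R.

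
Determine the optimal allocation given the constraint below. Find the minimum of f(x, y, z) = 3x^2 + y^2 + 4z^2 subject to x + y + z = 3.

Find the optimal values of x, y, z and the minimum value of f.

Using Lagrange multipliers on f = 3x^2 + y^2 + 4z^2 with constraint x + y + z = 3:
Conditions: 2*3*x = lambda, 2*1*y = lambda, 2*4*z = lambda
So x = lambda/6, y = lambda/2, z = lambda/8
Substituting into constraint: lambda * (19/24) = 3
lambda = 72/19
x = 12/19, y = 36/19, z = 9/19
Minimum value = 108/19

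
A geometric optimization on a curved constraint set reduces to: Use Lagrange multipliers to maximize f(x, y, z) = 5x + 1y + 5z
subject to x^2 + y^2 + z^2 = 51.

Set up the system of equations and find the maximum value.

Lagrange conditions: 5 = 2*lambda*x, 1 = 2*lambda*y, 5 = 2*lambda*z
So x:5 = y:1 = z:5, i.e. x = 5t, y = 1t, z = 5t
Constraint: t^2*(5^2 + 1^2 + 5^2) = 51
  t^2 * 51 = 51  =>  t = sqrt(1)
Maximum = 5*5t + 1*1t + 5*5t = 51*sqrt(1) = 51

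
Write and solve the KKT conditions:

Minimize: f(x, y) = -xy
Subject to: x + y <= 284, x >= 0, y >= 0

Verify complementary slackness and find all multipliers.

Problem: min -xy s.t. x + y <= 284 (multiplier lambda), x >= 0 (mu_x), y >= 0 (mu_y)
KKT stationarity: -y + lambda - mu_x = 0, -x + lambda - mu_y = 0, with lambda, mu_x, mu_y >= 0
Complementary slackness: lambda*(x + y - 284) = 0, mu_x*x = 0, mu_y*y = 0
If lambda = 0: y = -mu_x <= 0 and x = -mu_y <= 0 force x = y = 0 with f = 0; but x = y = 142 is feasible with f = -20164 < 0, so this is not the minimum. Hence lambda > 0 and x + y = 284.
Try x > 0, y > 0 (so mu_x = mu_y = 0): y = lambda, x = lambda => x = y = lambda
x + y = 284 => 2*lambda = 284 => lambda = 142
x* = y* = 142 > 0, consistent with mu_x = mu_y = 0.
(Any feasible point with x = 0 or y = 0 has f = 0 > -20164, so the minimum is not on those boundaries.)
min(-xy) = -20164 (i.e. max xy = 20164)
Multipliers: lambda = 142, mu_x = 0, mu_y = 0
Complementary slackness: lambda*(x + y - 284) = 142*(142 + 142 - 284) = 0, mu_x*x = 0*142 = 0, mu_y*y = 0*142 = 0. Satisfied.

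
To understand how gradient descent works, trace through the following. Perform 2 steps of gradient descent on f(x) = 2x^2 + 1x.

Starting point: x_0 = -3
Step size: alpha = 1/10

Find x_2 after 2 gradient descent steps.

f(x) = 2x^2 + 1x, f'(x) = 4x + (1)
Step 1: f'(-3) = -11, x_1 = -3 - 1/10 * -11 = -19/10
Step 2: f'(-19/10) = -33/5, x_2 = -19/10 - 1/10 * -33/5 = -31/25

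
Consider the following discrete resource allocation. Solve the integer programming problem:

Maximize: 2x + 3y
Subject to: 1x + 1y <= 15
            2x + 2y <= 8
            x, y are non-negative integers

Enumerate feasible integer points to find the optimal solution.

Constraint 1: 1x + 1y <= 15
Constraint 2: 2x + 2y <= 8
Feasible x range (need y >= 0): 0 <= x <= min(15/1, 8/2) => x in {0, ..., 4}.
Enumerate feasible integer points row by row (the coefficient of y is 3 > 0, so for each x the largest feasible y gives the best value):
  x = 0: y <= min((15 - 1*0)/1, (8 - 2*0)/2) => y in {0, ..., 4}; best 2*0 + 3*4 = 12
  x = 1: y <= min((15 - 1*1)/1, (8 - 2*1)/2) => y in {0, ..., 3}; best 2*1 + 3*3 = 11
  x = 2: y <= min((15 - 1*2)/1, (8 - 2*2)/2) => y in {0, ..., 2}; best 2*2 + 3*2 = 10
  x = 3: y <= min((15 - 1*3)/1, (8 - 2*3)/2) => y in {0, ..., 1}; best 2*3 + 3*1 = 9
  x = 4: y <= min((15 - 1*4)/1, (8 - 2*4)/2) => y in {0}; best 2*4 + 3*0 = 8
The maximum 2x + 3y = 12 is achieved at x = 0, y = 4.
Check: 1*0 + 1*4 = 4 <= 15 and 2*0 + 2*4 = 8 <= 8.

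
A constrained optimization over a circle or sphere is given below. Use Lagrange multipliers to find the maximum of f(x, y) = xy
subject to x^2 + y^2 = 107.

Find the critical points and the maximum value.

Lagrange conditions: y = 2*lambda*x and x = 2*lambda*y
If x = 0 then y = 0, violating the constraint, so x, y != 0.
Dividing: y/x = x/y => x^2 = y^2 => y = x or y = -x
Constraint: 2x^2 = 107 => x^2 = 107/2 => x = +/-sqrt(107/2)
Critical points: (sqrt(107/2), sqrt(107/2)), (-sqrt(107/2), -sqrt(107/2)), (sqrt(107/2), -sqrt(107/2)), (-sqrt(107/2), sqrt(107/2))
  y = x:  xy = x^2 = 107/2  at (sqrt(107/2), sqrt(107/2)) and (-sqrt(107/2), -sqrt(107/2))
  y = -x: xy = -x^2 = -107/2 at (sqrt(107/2), -sqrt(107/2)) and (-sqrt(107/2), sqrt(107/2))
Maximum xy = 107/2 at (sqrt(107/2), sqrt(107/2)) and (-sqrt(107/2), -sqrt(107/2))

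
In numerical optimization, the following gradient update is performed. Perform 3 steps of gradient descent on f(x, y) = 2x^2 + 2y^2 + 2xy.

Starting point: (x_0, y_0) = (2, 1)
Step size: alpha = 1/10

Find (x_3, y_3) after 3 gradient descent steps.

f(x,y) = 2x^2 + 2y^2 + 2xy
grad_x = 4x + 2y, grad_y = 4y + 2x
Step 1: grad = (10, 8), (1, 1/5)
Step 2: grad = (22/5, 14/5), (14/25, -2/25)
Step 3: grad = (52/25, 4/5), (44/125, -4/25)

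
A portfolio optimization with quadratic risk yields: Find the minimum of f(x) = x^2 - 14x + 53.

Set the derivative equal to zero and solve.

f(x) = x^2 - 14x + 53
f'(x) = 2x + (-14) = 0
x = 14/2 = 7
f(7) = 4
Since f''(x) = 2 > 0, this is a minimum.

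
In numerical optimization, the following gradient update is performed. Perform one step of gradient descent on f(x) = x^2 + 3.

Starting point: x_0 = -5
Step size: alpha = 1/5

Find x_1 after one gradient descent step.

f(x) = x^2 + 3
f'(x) = 2x + 0
f'(-5) = 2*-5 + (0) = -10
x_1 = x_0 - alpha * f'(x_0) = -5 - 1/5 * -10 = -3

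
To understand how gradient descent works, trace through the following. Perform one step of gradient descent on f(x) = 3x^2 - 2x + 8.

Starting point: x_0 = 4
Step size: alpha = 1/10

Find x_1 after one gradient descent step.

f(x) = 3x^2 - 2x + 8
f'(x) = 6x - 2
f'(4) = 6*4 + (-2) = 22
x_1 = x_0 - alpha * f'(x_0) = 4 - 1/10 * 22 = 9/5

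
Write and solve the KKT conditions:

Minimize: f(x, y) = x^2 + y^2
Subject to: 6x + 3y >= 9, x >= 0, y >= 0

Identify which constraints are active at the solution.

KKT conditions for min x^2 + y^2 s.t. 6x + 3y >= 9, x >= 0, y >= 0:
Stationarity: 2x = mu*6 + mu_x, 2y = mu*3 + mu_y, with mu, mu_x, mu_y >= 0
Complementary slackness: mu*(6x + 3y - 9) = 0, mu_x*x = 0, mu_y*y = 0
(0, 0) is infeasible (6*0 + 3*0 < 9), so if mu = 0 stationarity would force x = mu_x/2 >= 0, y = mu_y/2 >= 0 with mu_x*x = mu_y*y = 0, i.e. x = y = 0: contradiction. Hence mu > 0 and 6x + 3y = 9 is active.
Try x > 0, y > 0 (so mu_x = mu_y = 0): x = 6*mu/2, y = 3*mu/2
Substitute: 6*(6*mu/2) + 3*(3*mu/2) = 9
  mu*45/2 = 9 => mu = 2/5
x* = 6/5 > 0, y* = 3/5 > 0, consistent with mu_x = mu_y = 0.
f is convex and the constraints are linear, so this KKT point is the global minimum.
f* = 9/5
Active constraints: 6x + 3y >= 9 (holds with equality, mu = 2/5 > 0); x >= 0 and y >= 0 are inactive (mu_x = mu_y = 0).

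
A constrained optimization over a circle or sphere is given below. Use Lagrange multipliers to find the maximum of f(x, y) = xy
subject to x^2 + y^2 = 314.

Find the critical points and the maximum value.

Lagrange conditions: y = 2*lambda*x and x = 2*lambda*y
If x = 0 then y = 0, violating the constraint, so x, y != 0.
Dividing: y/x = x/y => x^2 = y^2 => y = x or y = -x
Constraint: 2x^2 = 314 => x^2 = 157 => x = +/-sqrt(157)
Critical points: (sqrt(157), sqrt(157)), (-sqrt(157), -sqrt(157)), (sqrt(157), -sqrt(157)), (-sqrt(157), sqrt(157))
  y = x:  xy = x^2 = 157  at (sqrt(157), sqrt(157)) and (-sqrt(157), -sqrt(157))
  y = -x: xy = -x^2 = -157 at (sqrt(157), -sqrt(157)) and (-sqrt(157), sqrt(157))
Maximum xy = 157 at (sqrt(157), sqrt(157)) and (-sqrt(157), -sqrt(157))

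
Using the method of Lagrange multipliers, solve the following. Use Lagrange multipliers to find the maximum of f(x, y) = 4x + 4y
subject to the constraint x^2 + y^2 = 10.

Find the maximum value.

Set up Lagrange conditions: grad f = lambda * grad g
  4 = 2*lambda*x
  4 = 2*lambda*y
From these: x/y = 4/4, so x = 4t, y = 4t for some t.
Substitute into constraint: (4t)^2 + (4t)^2 = 10
  t^2 * 32 = 10
  t = sqrt(10/32)
Maximum = 4*x + 4*y = (4^2 + 4^2)*t = 32 * sqrt(10/32) = sqrt(320)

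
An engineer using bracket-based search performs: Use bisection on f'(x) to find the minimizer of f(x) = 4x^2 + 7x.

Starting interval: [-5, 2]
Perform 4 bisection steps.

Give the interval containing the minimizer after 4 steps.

Finding critical point of f(x) = 4x^2 + 7x using bisection on f'(x) = 8x + 7.
f'(x) = 0 when x = -7/8.
Starting interval: [-5, 2]
Step 1: mid = -3/2, f'(mid) = -5, new interval = [-3/2, 2]
Step 2: mid = 1/4, f'(mid) = 9, new interval = [-3/2, 1/4]
Step 3: mid = -5/8, f'(mid) = 2, new interval = [-3/2, -5/8]
Step 4: mid = -17/16, f'(mid) = -3/2, new interval = [-17/16, -5/8]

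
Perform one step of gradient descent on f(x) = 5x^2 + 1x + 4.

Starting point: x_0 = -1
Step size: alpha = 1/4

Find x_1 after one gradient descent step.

f(x) = 5x^2 + 1x + 4
f'(x) = 10x + 1
f'(-1) = 10*-1 + (1) = -9
x_1 = x_0 - alpha * f'(x_0) = -1 - 1/4 * -9 = 5/4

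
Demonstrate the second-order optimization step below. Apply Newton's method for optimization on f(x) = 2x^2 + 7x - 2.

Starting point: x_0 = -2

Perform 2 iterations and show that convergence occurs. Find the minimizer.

f(x) = 2x^2 + 7x - 2, f'(x) = 4x + (7), f''(x) = 4
Step 1: f'(-2) = -1, x_1 = -2 - -1/4 = -7/4
Step 2: f'(-7/4) = 0, x_2 = -7/4 (converged)
Newton's method converges in 1 step for quadratics.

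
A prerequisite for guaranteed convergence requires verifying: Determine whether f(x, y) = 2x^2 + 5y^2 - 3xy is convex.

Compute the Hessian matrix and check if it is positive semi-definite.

f(x,y) = 2x^2 + 5y^2 - 3xy
Hessian H = [[4, -3], [-3, 10]]
trace(H) = 14, det(H) = 31
Eigenvalues: (14 +/- sqrt(72)) / 2 = 11.24, 2.757
Since both eigenvalues > 0, f is convex.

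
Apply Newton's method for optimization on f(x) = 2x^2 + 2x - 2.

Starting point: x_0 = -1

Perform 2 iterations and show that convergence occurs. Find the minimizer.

f(x) = 2x^2 + 2x - 2, f'(x) = 4x + (2), f''(x) = 4
Step 1: f'(-1) = -2, x_1 = -1 - -2/4 = -1/2
Step 2: f'(-1/2) = 0, x_2 = -1/2 (converged)
Newton's method converges in 1 step for quadratics.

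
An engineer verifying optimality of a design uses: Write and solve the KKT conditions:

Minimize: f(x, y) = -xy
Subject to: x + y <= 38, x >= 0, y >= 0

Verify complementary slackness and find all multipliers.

Problem: min -xy s.t. x + y <= 38 (multiplier lambda), x >= 0 (mu_x), y >= 0 (mu_y)
KKT stationarity: -y + lambda - mu_x = 0, -x + lambda - mu_y = 0, with lambda, mu_x, mu_y >= 0
Complementary slackness: lambda*(x + y - 38) = 0, mu_x*x = 0, mu_y*y = 0
If lambda = 0: y = -mu_x <= 0 and x = -mu_y <= 0 force x = y = 0 with f = 0; but x = y = 19 is feasible with f = -361 < 0, so this is not the minimum. Hence lambda > 0 and x + y = 38.
Try x > 0, y > 0 (so mu_x = mu_y = 0): y = lambda, x = lambda => x = y = lambda
x + y = 38 => 2*lambda = 38 => lambda = 19
x* = y* = 19 > 0, consistent with mu_x = mu_y = 0.
(Any feasible point with x = 0 or y = 0 has f = 0 > -361, so the minimum is not on those boundaries.)
min(-xy) = -361 (i.e. max xy = 361)
Multipliers: lambda = 19, mu_x = 0, mu_y = 0
Complementary slackness: lambda*(x + y - 38) = 19*(19 + 19 - 38) = 0, mu_x*x = 0*19 = 0, mu_y*y = 0*19 = 0. Satisfied.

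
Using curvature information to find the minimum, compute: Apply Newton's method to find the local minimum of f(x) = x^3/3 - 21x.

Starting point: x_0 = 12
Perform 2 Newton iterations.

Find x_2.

f(x) = x^3/3 - 21x
f'(x) = x^2 - 21, f''(x) = 2x
Newton update: x_{n+1} = x_n - (x_n^2 - 21)/(2*x_n)
Step 1: x_0 = 12, f'=123, f''=24, x_1 = 55/8
Step 2: x_1 = 55/8, f'=1681/64, f''=55/4, x_2 = 4369/880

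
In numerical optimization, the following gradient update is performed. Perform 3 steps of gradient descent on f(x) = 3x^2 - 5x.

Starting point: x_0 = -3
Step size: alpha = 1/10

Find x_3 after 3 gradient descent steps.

f(x) = 3x^2 - 5x, f'(x) = 6x + (-5)
Step 1: f'(-3) = -23, x_1 = -3 - 1/10 * -23 = -7/10
Step 2: f'(-7/10) = -46/5, x_2 = -7/10 - 1/10 * -46/5 = 11/50
Step 3: f'(11/50) = -92/25, x_3 = 11/50 - 1/10 * -92/25 = 147/250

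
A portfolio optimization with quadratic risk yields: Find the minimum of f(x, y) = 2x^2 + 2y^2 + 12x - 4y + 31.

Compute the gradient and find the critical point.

f(x,y) = 2x^2 + 2y^2 + 12x - 4y + 31
df/dx = 4x + (12) = 0  =>  x = -3
df/dy = 4y + (-4) = 0  =>  y = 1
f(-3, 1) = 2*(-3)^2 + 2*(1)^2 + 12*(-3) + -4*(1) + 31 = 11
Hessian is diagonal with entries 4, 4 > 0, so this is a minimum.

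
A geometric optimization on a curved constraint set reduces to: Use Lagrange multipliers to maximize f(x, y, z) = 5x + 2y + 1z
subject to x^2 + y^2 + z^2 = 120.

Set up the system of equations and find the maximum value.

Lagrange conditions: 5 = 2*lambda*x, 2 = 2*lambda*y, 1 = 2*lambda*z
So x:5 = y:2 = z:1, i.e. x = 5t, y = 2t, z = 1t
Constraint: t^2*(5^2 + 2^2 + 1^2) = 120
  t^2 * 30 = 120  =>  t = sqrt(4)
Maximum = 5*5t + 2*2t + 1*1t = 30*sqrt(4) = 60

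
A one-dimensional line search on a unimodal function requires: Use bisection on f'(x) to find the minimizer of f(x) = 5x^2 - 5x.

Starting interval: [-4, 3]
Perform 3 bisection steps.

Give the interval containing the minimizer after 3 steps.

Finding critical point of f(x) = 5x^2 - 5x using bisection on f'(x) = 10x + -5.
f'(x) = 0 when x = 1/2.
Starting interval: [-4, 3]
Step 1: mid = -1/2, f'(mid) = -10, new interval = [-1/2, 3]
Step 2: mid = 5/4, f'(mid) = 15/2, new interval = [-1/2, 5/4]
Step 3: mid = 3/8, f'(mid) = -5/4, new interval = [3/8, 5/4]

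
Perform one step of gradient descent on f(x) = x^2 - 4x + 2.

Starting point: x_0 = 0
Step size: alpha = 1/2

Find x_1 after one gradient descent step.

f(x) = x^2 - 4x + 2
f'(x) = 2x - 4
f'(0) = 2*0 + (-4) = -4
x_1 = x_0 - alpha * f'(x_0) = 0 - 1/2 * -4 = 2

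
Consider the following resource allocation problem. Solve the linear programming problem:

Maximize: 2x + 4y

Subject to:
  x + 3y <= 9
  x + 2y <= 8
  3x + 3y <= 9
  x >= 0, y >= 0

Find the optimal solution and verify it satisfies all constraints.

Feasible vertices: (0, 0), (0, 3), (3, 0)
Objective 2x + 4y at each vertex:
  (0, 0): 0
  (0, 3): 12
  (3, 0): 6
Maximum is 12 at (0, 3).
Verify constraints at (x, y) = (0, 3):
  1*0 + 3*3 = 9 <= 9 (active)
  1*0 + 2*3 = 6 <= 8
  3*0 + 3*3 = 9 <= 9 (active)
  x = 0 >= 0, y = 3 >= 0. All constraints satisfied.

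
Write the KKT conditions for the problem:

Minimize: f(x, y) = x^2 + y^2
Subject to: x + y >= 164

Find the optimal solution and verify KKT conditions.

KKT conditions for min x^2 + y^2 s.t. x + y >= 164:
Stationarity: 2x = mu, 2y = mu
So x = y = mu/2.
Complementary slackness: mu*(x + y - 164) = 0
Primal feasibility: x + y >= 164; dual feasibility: mu >= 0
If mu = 0 then x = y = 0, but 0 + 0 < 164 is infeasible, so the constraint is active.
Constraint active: x + y = 2*(mu/2) = 164 => mu = 164
x = y = 82, f = 13448
Verify: stationarity 2*82 = 164 = mu; primal 82 + 82 = 164 >= 164; dual mu = 164 >= 0; complementary slackness 164*(164 - 164) = 0. All KKT conditions hold.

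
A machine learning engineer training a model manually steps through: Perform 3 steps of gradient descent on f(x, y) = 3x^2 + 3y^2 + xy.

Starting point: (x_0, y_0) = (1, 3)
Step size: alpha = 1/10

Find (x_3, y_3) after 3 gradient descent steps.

f(x,y) = 3x^2 + 3y^2 + xy
grad_x = 6x + 1y, grad_y = 6y + 1x
Step 1: grad = (9, 19), (1/10, 11/10)
Step 2: grad = (17/10, 67/10), (-7/100, 43/100)
Step 3: grad = (1/100, 251/100), (-71/1000, 179/1000)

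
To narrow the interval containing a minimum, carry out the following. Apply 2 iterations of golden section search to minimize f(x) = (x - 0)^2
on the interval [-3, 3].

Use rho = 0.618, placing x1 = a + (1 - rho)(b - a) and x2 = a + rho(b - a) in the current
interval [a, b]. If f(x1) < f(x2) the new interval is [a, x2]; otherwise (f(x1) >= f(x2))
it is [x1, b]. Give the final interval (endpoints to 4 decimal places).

Golden section search for min of f(x) = (x - 0)^2 on [-3, 3].
Each step: x1 = a + (1 - rho)(b - a), x2 = a + rho(b - a); if f(x1) < f(x2) keep [a, x2], otherwise keep [x1, b].
Step 1: [-3.0000, 3.0000], x1=-0.7080 (f=0.5013), x2=0.7080 (f=0.5013); f(x1) = f(x2) (tie, not '<') => keep [-0.7080, 3.0000]
Step 2: [-0.7080, 3.0000], x1=0.7085 (f=0.5019), x2=1.5835 (f=2.5076); f(x1) < f(x2) => keep [-0.7080, 1.5835]
Final interval: [-0.7080, 1.5835]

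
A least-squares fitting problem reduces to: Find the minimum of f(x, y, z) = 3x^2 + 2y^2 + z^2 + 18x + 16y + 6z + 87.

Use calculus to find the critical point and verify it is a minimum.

f(x,y,z) = 3x^2 + 2y^2 + z^2 + 18x + 16y + 6z + 87
df/dx = 6x + (18) = 0 => x = -3
df/dy = 4y + (16) = 0 => y = -4
df/dz = 2z + (6) = 0 => z = -3
f(-3,-4,-3) = 3*(-3)^2 + 2*(-4)^2 + 1*(-3)^2 + 18*(-3) + 16*(-4) + 6*(-3) + 87 = 19
Hessian is diagonal with entries 6, 4, 2 > 0, confirmed minimum.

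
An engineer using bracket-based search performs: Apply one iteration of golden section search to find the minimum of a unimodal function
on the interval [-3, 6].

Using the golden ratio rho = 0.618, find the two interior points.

Golden section search on [-3, 6].
Golden ratio rho = 0.618 (approx).
Interior points:
  x_1 = -3 + (1-0.618)*9 = 0.4380
  x_2 = -3 + 0.618*9 = 2.5620
Compare f(x_1) and f(x_2) to determine which subinterval to keep.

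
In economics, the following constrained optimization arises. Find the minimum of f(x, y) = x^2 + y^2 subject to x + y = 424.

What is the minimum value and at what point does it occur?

Substitute y = 424 - x into f(x,y) = x^2 + y^2:
g(x) = x^2 + (424 - x)^2 = 2x^2 - 848x + 179776
g'(x) = 4x - 848 = 0  =>  x = 212
y = 424 - 212 = 212
Minimum value = 212^2 + 212^2 = 89888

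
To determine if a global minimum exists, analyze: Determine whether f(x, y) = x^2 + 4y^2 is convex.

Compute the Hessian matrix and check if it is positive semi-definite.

f(x,y) = x^2 + 4y^2
Hessian H = [[2, 0], [0, 8]]
trace(H) = 10, det(H) = 16
Eigenvalues: (10 +/- sqrt(36)) / 2 = 8, 2
Since both eigenvalues > 0, f is convex.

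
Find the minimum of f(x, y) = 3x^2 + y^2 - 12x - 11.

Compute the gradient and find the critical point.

f(x,y) = 3x^2 + y^2 - 12x - 11
df/dx = 6x + (-12) = 0  =>  x = 2
df/dy = 2y + (0) = 0  =>  y = 0
f(2, 0) = 3*(2)^2 + 1*(0)^2 + -12*(2) + -11 = -23
Hessian is diagonal with entries 6, 2 > 0, so this is a minimum.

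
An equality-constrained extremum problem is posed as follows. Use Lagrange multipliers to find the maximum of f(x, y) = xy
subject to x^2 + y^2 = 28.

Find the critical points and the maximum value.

Lagrange conditions: y = 2*lambda*x and x = 2*lambda*y
If x = 0 then y = 0, violating the constraint, so x, y != 0.
Dividing: y/x = x/y => x^2 = y^2 => y = x or y = -x
Constraint: 2x^2 = 28 => x^2 = 14 => x = +/-sqrt(14)
Critical points: (sqrt(14), sqrt(14)), (-sqrt(14), -sqrt(14)), (sqrt(14), -sqrt(14)), (-sqrt(14), sqrt(14))
  y = x:  xy = x^2 = 14  at (sqrt(14), sqrt(14)) and (-sqrt(14), -sqrt(14))
  y = -x: xy = -x^2 = -14 at (sqrt(14), -sqrt(14)) and (-sqrt(14), sqrt(14))
Maximum xy = 14 at (sqrt(14), sqrt(14)) and (-sqrt(14), -sqrt(14))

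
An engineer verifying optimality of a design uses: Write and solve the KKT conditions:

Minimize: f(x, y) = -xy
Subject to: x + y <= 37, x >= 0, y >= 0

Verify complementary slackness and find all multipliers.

Problem: min -xy s.t. x + y <= 37 (multiplier lambda), x >= 0 (mu_x), y >= 0 (mu_y)
KKT stationarity: -y + lambda - mu_x = 0, -x + lambda - mu_y = 0, with lambda, mu_x, mu_y >= 0
Complementary slackness: lambda*(x + y - 37) = 0, mu_x*x = 0, mu_y*y = 0
If lambda = 0: y = -mu_x <= 0 and x = -mu_y <= 0 force x = y = 0 with f = 0; but x = y = 37/2 is feasible with f = -1369/4 < 0, so this is not the minimum. Hence lambda > 0 and x + y = 37.
Try x > 0, y > 0 (so mu_x = mu_y = 0): y = lambda, x = lambda => x = y = lambda
x + y = 37 => 2*lambda = 37 => lambda = 37/2
x* = y* = 37/2 > 0, consistent with mu_x = mu_y = 0.
(Any feasible point with x = 0 or y = 0 has f = 0 > -1369/4, so the minimum is not on those boundaries.)
min(-xy) = -1369/4 (i.e. max xy = 1369/4)
Multipliers: lambda = 37/2, mu_x = 0, mu_y = 0
Complementary slackness: lambda*(x + y - 37) = 37/2*(37/2 + 37/2 - 37) = 0, mu_x*x = 0*37/2 = 0, mu_y*y = 0*37/2 = 0. Satisfied.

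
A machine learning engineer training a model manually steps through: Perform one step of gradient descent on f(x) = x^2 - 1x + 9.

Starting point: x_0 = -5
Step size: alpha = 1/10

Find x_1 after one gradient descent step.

f(x) = x^2 - 1x + 9
f'(x) = 2x - 1
f'(-5) = 2*-5 + (-1) = -11
x_1 = x_0 - alpha * f'(x_0) = -5 - 1/10 * -11 = -39/10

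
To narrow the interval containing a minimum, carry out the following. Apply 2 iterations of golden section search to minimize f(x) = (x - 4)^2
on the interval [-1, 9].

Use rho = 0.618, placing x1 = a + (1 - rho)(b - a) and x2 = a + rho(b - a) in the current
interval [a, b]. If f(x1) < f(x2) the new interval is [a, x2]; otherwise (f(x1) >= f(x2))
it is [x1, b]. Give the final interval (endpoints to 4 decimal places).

Golden section search for min of f(x) = (x - 4)^2 on [-1, 9].
Each step: x1 = a + (1 - rho)(b - a), x2 = a + rho(b - a); if f(x1) < f(x2) keep [a, x2], otherwise keep [x1, b].
Step 1: [-1.0000, 9.0000], x1=2.8200 (f=1.3924), x2=5.1800 (f=1.3924); f(x1) = f(x2) (tie, not '<') => keep [2.8200, 9.0000]
Step 2: [2.8200, 9.0000], x1=5.1808 (f=1.3942), x2=6.6392 (f=6.9656); f(x1) < f(x2) => keep [2.8200, 6.6392]
Final interval: [2.8200, 6.6392]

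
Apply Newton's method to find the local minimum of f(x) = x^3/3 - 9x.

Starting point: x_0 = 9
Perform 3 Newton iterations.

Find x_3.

f(x) = x^3/3 - 9x
f'(x) = x^2 - 9, f''(x) = 2x
Newton update: x_{n+1} = x_n - (x_n^2 - 9)/(2*x_n)
Step 1: x_0 = 9, f'=72, f''=18, x_1 = 5
Step 2: x_1 = 5, f'=16, f''=10, x_2 = 17/5
Step 3: x_2 = 17/5, f'=64/25, f''=34/5, x_3 = 257/85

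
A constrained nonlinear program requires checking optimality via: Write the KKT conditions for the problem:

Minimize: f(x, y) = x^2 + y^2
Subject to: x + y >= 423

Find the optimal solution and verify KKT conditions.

KKT conditions for min x^2 + y^2 s.t. x + y >= 423:
Stationarity: 2x = mu, 2y = mu
So x = y = mu/2.
Complementary slackness: mu*(x + y - 423) = 0
Primal feasibility: x + y >= 423; dual feasibility: mu >= 0
If mu = 0 then x = y = 0, but 0 + 0 < 423 is infeasible, so the constraint is active.
Constraint active: x + y = 2*(mu/2) = 423 => mu = 423
x = y = 423/2, f = 178929/2
Verify: stationarity 2*(423/2) = 423 = mu; primal 423/2 + 423/2 = 423 >= 423; dual mu = 423 >= 0; complementary slackness 423*(423 - 423) = 0. All KKT conditions hold.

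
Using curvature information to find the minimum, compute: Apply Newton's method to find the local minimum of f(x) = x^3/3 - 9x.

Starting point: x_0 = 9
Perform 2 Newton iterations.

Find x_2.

f(x) = x^3/3 - 9x
f'(x) = x^2 - 9, f''(x) = 2x
Newton update: x_{n+1} = x_n - (x_n^2 - 9)/(2*x_n)
Step 1: x_0 = 9, f'=72, f''=18, x_1 = 5
Step 2: x_1 = 5, f'=16, f''=10, x_2 = 17/5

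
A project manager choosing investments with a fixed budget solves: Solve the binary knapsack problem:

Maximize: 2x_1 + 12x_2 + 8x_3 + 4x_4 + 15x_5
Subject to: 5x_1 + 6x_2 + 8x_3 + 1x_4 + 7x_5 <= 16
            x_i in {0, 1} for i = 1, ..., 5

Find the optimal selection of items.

Items: item 1 (v=2, w=5), item 2 (v=12, w=6), item 3 (v=8, w=8), item 4 (v=4, w=1), item 5 (v=15, w=7)
Capacity: 16
Checking all 32 subsets (w = total weight, v = total value):
  {}: w = 0, v = 0
  {1}: w = 5, v = 2
  {2}: w = 6, v = 12
  {3}: w = 8, v = 8
  {4}: w = 1, v = 4
  {5}: w = 7, v = 15
  {1, 2}: w = 11, v = 14
  {1, 3}: w = 13, v = 10
  {1, 4}: w = 6, v = 6
  {1, 5}: w = 12, v = 17
  {2, 3}: w = 14, v = 20
  {2, 4}: w = 7, v = 16
  {2, 5}: w = 13, v = 27
  {3, 4}: w = 9, v = 12
  {3, 5}: w = 15, v = 23
  {4, 5}: w = 8, v = 19
  {1, 2, 3}: w = 19 > 16, infeasible
  {1, 2, 4}: w = 12, v = 18
  {1, 2, 5}: w = 18 > 16, infeasible
  {1, 3, 4}: w = 14, v = 14
  {1, 3, 5}: w = 20 > 16, infeasible
  {1, 4, 5}: w = 13, v = 21
  {2, 3, 4}: w = 15, v = 24
  {2, 3, 5}: w = 21 > 16, infeasible
  {2, 4, 5}: w = 14, v = 31
  {3, 4, 5}: w = 16, v = 27
  {1, 2, 3, 4}: w = 20 > 16, infeasible
  {1, 2, 3, 5}: w = 26 > 16, infeasible
  {1, 2, 4, 5}: w = 19 > 16, infeasible
  {1, 3, 4, 5}: w = 21 > 16, infeasible
  {2, 3, 4, 5}: w = 22 > 16, infeasible
  {1, 2, 3, 4, 5}: w = 27 > 16, infeasible
Best feasible subset: items [2, 4, 5]
Total weight: 14 <= 16, total value: 31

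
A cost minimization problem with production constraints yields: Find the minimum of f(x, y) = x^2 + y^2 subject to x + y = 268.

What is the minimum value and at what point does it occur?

Substitute y = 268 - x into f(x,y) = x^2 + y^2:
g(x) = x^2 + (268 - x)^2 = 2x^2 - 536x + 71824
g'(x) = 4x - 536 = 0  =>  x = 134
y = 268 - 134 = 134
Minimum value = 134^2 + 134^2 = 35912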